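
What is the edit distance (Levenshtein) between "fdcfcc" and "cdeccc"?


Computing edit distance: "fdcfcc" -> "cdeccc"
DP table:
           c    d    e    c    c    c
      0    1    2    3    4    5    6
  f   1    1    2    3    4    5    6
  d   2    2    1    2    3    4    5
  c   3    2    2    2    2    3    4
  f   4    3    3    3    3    3    4
  c   5    4    4    4    3    3    3
  c   6    5    5    5    4    3    3
Edit distance = dp[6][6] = 3

3


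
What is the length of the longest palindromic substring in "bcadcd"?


Input: "bcadcd"
Checking substrings for palindromes:
  [3:6] "dcd" (len 3) => palindrome
Longest palindromic substring: "dcd" with length 3

3


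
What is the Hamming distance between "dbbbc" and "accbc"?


Comparing "dbbbc" and "accbc" position by position:
  Position 0: 'd' vs 'a' => differ
  Position 1: 'b' vs 'c' => differ
  Position 2: 'b' vs 'c' => differ
  Position 3: 'b' vs 'b' => same
  Position 4: 'c' vs 'c' => same
Total differences (Hamming distance): 3

3


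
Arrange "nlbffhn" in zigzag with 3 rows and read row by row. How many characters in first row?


Zigzag "nlbffhn" into 3 rows:
Placing characters:
  'n' => row 0
  'l' => row 1
  'b' => row 2
  'f' => row 1
  'f' => row 0
  'h' => row 1
  'n' => row 2
Rows:
  Row 0: "nf"
  Row 1: "lfh"
  Row 2: "bn"
First row length: 2

2


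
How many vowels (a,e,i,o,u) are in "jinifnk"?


Input: jinifnk
Checking each character:
  'j' at position 0: consonant
  'i' at position 1: vowel (running total: 1)
  'n' at position 2: consonant
  'i' at position 3: vowel (running total: 2)
  'f' at position 4: consonant
  'n' at position 5: consonant
  'k' at position 6: consonant
Total vowels: 2

2


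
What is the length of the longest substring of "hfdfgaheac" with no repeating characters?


Input: "hfdfgaheac"
Sliding window (track last position of each char):
  Position 0 ('h'): window [0,0] length 1 -- new best
  Position 1 ('f'): window [0,1] length 2 -- new best
  Position 2 ('d'): window [0,2] length 3 -- new best
  Position 3 ('f'): repeat (last at 1), move window start to 2
  Position 3 ('f'): window [2,3] length 2
  Position 4 ('g'): window [2,4] length 3
  Position 5 ('a'): window [2,5] length 4 -- new best
  Position 6 ('h'): window [2,6] length 5 -- new best
  Position 7 ('e'): window [2,7] length 6 -- new best
  Position 8 ('a'): repeat (last at 5), move window start to 6
  Position 8 ('a'): window [6,8] length 3
  Position 9 ('c'): window [6,9] length 4
Longest substring with no repeats: "dfgahe" with length 6

6


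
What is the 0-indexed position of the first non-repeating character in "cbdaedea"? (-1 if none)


Input: cbdaedea
Character frequencies:
  'a': 2
  'b': 1
  'c': 1
  'd': 2
  'e': 2
Scanning left to right for freq == 1:
  Position 0 ('c'): unique! => answer = 0

0


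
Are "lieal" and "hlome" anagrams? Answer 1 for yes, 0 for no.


Strings: "lieal", "hlome"
Sorted first:  aeill
Sorted second: ehlmo
Differ at position 0: 'a' vs 'e' => not anagrams

0


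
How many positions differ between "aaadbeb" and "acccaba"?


Comparing "aaadbeb" and "acccaba" position by position:
  Position 0: 'a' vs 'a' => same
  Position 1: 'a' vs 'c' => DIFFER
  Position 2: 'a' vs 'c' => DIFFER
  Position 3: 'd' vs 'c' => DIFFER
  Position 4: 'b' vs 'a' => DIFFER
  Position 5: 'e' vs 'b' => DIFFER
  Position 6: 'b' vs 'a' => DIFFER
Positions that differ: 6

6


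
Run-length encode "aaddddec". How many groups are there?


Input: aaddddec
Scanning for consecutive runs:
  Group 1: 'a' x 2 (positions 0-1)
  Group 2: 'd' x 4 (positions 2-5)
  Group 3: 'e' x 1 (positions 6-6)
  Group 4: 'c' x 1 (positions 7-7)
Total groups: 4

4


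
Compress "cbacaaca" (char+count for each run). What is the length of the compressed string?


Input: cbacaaca
Runs:
  'c' x 1 => "c1"
  'b' x 1 => "b1"
  'a' x 1 => "a1"
  'c' x 1 => "c1"
  'a' x 2 => "a2"
  'c' x 1 => "c1"
  'a' x 1 => "a1"
Compressed: "c1b1a1c1a2c1a1"
Compressed length: 14

14


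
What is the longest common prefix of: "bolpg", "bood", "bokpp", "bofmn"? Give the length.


Words: bolpg, bood, bokpp, bofmn
  Position 0: all 'b' => match
  Position 1: all 'o' => match
  Position 2: ('l', 'o', 'k', 'f') => mismatch, stop
LCP = "bo" (length 2)

2


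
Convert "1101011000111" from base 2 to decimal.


Input: "1101011000111" in base 2
Positional expansion:
  Digit '1' (value 1) x 2^12 = 4096
  Digit '1' (value 1) x 2^11 = 2048
  Digit '0' (value 0) x 2^10 = 0
  Digit '1' (value 1) x 2^9 = 512
  Digit '0' (value 0) x 2^8 = 0
  Digit '1' (value 1) x 2^7 = 128
  Digit '1' (value 1) x 2^6 = 64
  Digit '0' (value 0) x 2^5 = 0
  Digit '0' (value 0) x 2^4 = 0
  Digit '0' (value 0) x 2^3 = 0
  Digit '1' (value 1) x 2^2 = 4
  Digit '1' (value 1) x 2^1 = 2
  Digit '1' (value 1) x 2^0 = 1
Sum = 6855

6855


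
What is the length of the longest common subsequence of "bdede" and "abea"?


LCS of "bdede" and "abea"
DP table:
           a    b    e    a
      0    0    0    0    0
  b   0    0    1    1    1
  d   0    0    1    1    1
  e   0    0    1    2    2
  d   0    0    1    2    2
  e   0    0    1    2    2
LCS length = dp[5][4] = 2

2


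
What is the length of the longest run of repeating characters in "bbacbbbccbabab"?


Input: "bbacbbbccbabab"
Scanning for longest run:
  Position 1 ('b'): continues run of 'b', length=2
  Position 2 ('a'): new char, reset run to 1
  Position 3 ('c'): new char, reset run to 1
  Position 4 ('b'): new char, reset run to 1
  Position 5 ('b'): continues run of 'b', length=2
  Position 6 ('b'): continues run of 'b', length=3
  Position 7 ('c'): new char, reset run to 1
  Position 8 ('c'): continues run of 'c', length=2
  Position 9 ('b'): new char, reset run to 1
  Position 10 ('a'): new char, reset run to 1
  Position 11 ('b'): new char, reset run to 1
  Position 12 ('a'): new char, reset run to 1
  Position 13 ('b'): new char, reset run to 1
Longest run: 'b' with length 3

3


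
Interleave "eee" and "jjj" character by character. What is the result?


Interleaving "eee" and "jjj":
  Position 0: 'e' from first, 'j' from second => "ej"
  Position 1: 'e' from first, 'j' from second => "ej"
  Position 2: 'e' from first, 'j' from second => "ej"
Result: ejejej

ejejej


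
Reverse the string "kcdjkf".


Input: kcdjkf
Reading characters right to left:
  Position 5: 'f'
  Position 4: 'k'
  Position 3: 'j'
  Position 2: 'd'
  Position 1: 'c'
  Position 0: 'k'
Reversed: fkjdck

fkjdck


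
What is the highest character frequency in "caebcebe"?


Input: caebcebe
Character counts:
  'a': 1
  'b': 2
  'c': 2
  'e': 3
Maximum frequency: 3

3


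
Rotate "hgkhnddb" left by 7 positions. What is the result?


Input: "hgkhnddb", rotate left by 7
First 7 characters: "hgkhndd"
Remaining characters: "b"
Concatenate remaining + first: "b" + "hgkhndd" = "bhgkhndd"

bhgkhndd


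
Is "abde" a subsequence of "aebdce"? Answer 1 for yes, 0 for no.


Check if "abde" is a subsequence of "aebdce"
Greedy scan:
  Position 0 ('a'): matches sub[0] = 'a'
  Position 1 ('e'): no match needed
  Position 2 ('b'): matches sub[1] = 'b'
  Position 3 ('d'): matches sub[2] = 'd'
  Position 4 ('c'): no match needed
  Position 5 ('e'): matches sub[3] = 'e'
All 4 characters matched => is a subsequence

1


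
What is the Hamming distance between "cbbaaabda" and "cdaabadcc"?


Comparing "cbbaaabda" and "cdaabadcc" position by position:
  Position 0: 'c' vs 'c' => same
  Position 1: 'b' vs 'd' => differ
  Position 2: 'b' vs 'a' => differ
  Position 3: 'a' vs 'a' => same
  Position 4: 'a' vs 'b' => differ
  Position 5: 'a' vs 'a' => same
  Position 6: 'b' vs 'd' => differ
  Position 7: 'd' vs 'c' => differ
  Position 8: 'a' vs 'c' => differ
Total differences (Hamming distance): 6

6


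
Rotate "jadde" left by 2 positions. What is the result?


Input: "jadde", rotate left by 2
First 2 characters: "ja"
Remaining characters: "dde"
Concatenate remaining + first: "dde" + "ja" = "ddeja"

ddeja


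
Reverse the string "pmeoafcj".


Input: pmeoafcj
Reading characters right to left:
  Position 7: 'j'
  Position 6: 'c'
  Position 5: 'f'
  Position 4: 'a'
  Position 3: 'o'
  Position 2: 'e'
  Position 1: 'm'
  Position 0: 'p'
Reversed: jcfaoemp

jcfaoemp


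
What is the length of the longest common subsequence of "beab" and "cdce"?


LCS of "beab" and "cdce"
DP table:
           c    d    c    e
      0    0    0    0    0
  b   0    0    0    0    0
  e   0    0    0    0    1
  a   0    0    0    0    1
  b   0    0    0    0    1
LCS length = dp[4][4] = 1

1


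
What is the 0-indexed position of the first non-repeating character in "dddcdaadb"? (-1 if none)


Input: dddcdaadb
Character frequencies:
  'a': 2
  'b': 1
  'c': 1
  'd': 5
Scanning left to right for freq == 1:
  Position 0 ('d'): freq=5, skip
  Position 1 ('d'): freq=5, skip
  Position 2 ('d'): freq=5, skip
  Position 3 ('c'): unique! => answer = 3

3


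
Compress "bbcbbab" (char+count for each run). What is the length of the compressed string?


Input: bbcbbab
Runs:
  'b' x 2 => "b2"
  'c' x 1 => "c1"
  'b' x 2 => "b2"
  'a' x 1 => "a1"
  'b' x 1 => "b1"
Compressed: "b2c1b2a1b1"
Compressed length: 10

10


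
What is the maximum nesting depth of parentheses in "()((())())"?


Input: "()((())())"
Tracking depth:
  Position 0 '(': depth becomes 1
  Position 1 ')': depth becomes 0
  Position 2 '(': depth becomes 1
  Position 3 '(': depth becomes 2
  Position 4 '(': depth becomes 3
  Position 5 ')': depth becomes 2
  Position 6 ')': depth becomes 1
  Position 7 '(': depth becomes 2
  Position 8 ')': depth becomes 1
  Position 9 ')': depth becomes 0
Maximum depth reached: 3

3


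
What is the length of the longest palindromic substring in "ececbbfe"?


Input: "ececbbfe"
Checking substrings for palindromes:
  [0:3] "ece" (len 3) => palindrome
  [1:4] "cec" (len 3) => palindrome
  [4:6] "bb" (len 2) => palindrome
Longest palindromic substring: "ece" with length 3

3


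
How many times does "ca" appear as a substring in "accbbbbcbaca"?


Searching for "ca" in "accbbbbcbaca"
Scanning each position:
  Position 0: "ac" => no
  Position 1: "cc" => no
  Position 2: "cb" => no
  Position 3: "bb" => no
  Position 4: "bb" => no
  Position 5: "bb" => no
  Position 6: "bc" => no
  Position 7: "cb" => no
  Position 8: "ba" => no
  Position 9: "ac" => no
  Position 10: "ca" => MATCH
Total occurrences: 1

1


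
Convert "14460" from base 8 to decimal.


Input: "14460" in base 8
Positional expansion:
  Digit '1' (value 1) x 8^4 = 4096
  Digit '4' (value 4) x 8^3 = 2048
  Digit '4' (value 4) x 8^2 = 256
  Digit '6' (value 6) x 8^1 = 48
  Digit '0' (value 0) x 8^0 = 0
Sum = 6448

6448


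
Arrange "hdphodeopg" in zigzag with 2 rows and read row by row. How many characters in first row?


Zigzag "hdphodeopg" into 2 rows:
Placing characters:
  'h' => row 0
  'd' => row 1
  'p' => row 0
  'h' => row 1
  'o' => row 0
  'd' => row 1
  'e' => row 0
  'o' => row 1
  'p' => row 0
  'g' => row 1
Rows:
  Row 0: "hpoep"
  Row 1: "dhdog"
First row length: 5

5


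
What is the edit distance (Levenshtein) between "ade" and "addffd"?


Computing edit distance: "ade" -> "addffd"
DP table:
           a    d    d    f    f    d
      0    1    2    3    4    5    6
  a   1    0    1    2    3    4    5
  d   2    1    0    1    2    3    4
  e   3    2    1    1    2    3    4
Edit distance = dp[3][6] = 4

4


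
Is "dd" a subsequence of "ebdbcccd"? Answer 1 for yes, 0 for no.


Check if "dd" is a subsequence of "ebdbcccd"
Greedy scan:
  Position 0 ('e'): no match needed
  Position 1 ('b'): no match needed
  Position 2 ('d'): matches sub[0] = 'd'
  Position 3 ('b'): no match needed
  Position 4 ('c'): no match needed
  Position 5 ('c'): no match needed
  Position 6 ('c'): no match needed
  Position 7 ('d'): matches sub[1] = 'd'
All 2 characters matched => is a subsequence

1


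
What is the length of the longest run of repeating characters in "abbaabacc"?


Input: "abbaabacc"
Scanning for longest run:
  Position 1 ('b'): new char, reset run to 1
  Position 2 ('b'): continues run of 'b', length=2
  Position 3 ('a'): new char, reset run to 1
  Position 4 ('a'): continues run of 'a', length=2
  Position 5 ('b'): new char, reset run to 1
  Position 6 ('a'): new char, reset run to 1
  Position 7 ('c'): new char, reset run to 1
  Position 8 ('c'): continues run of 'c', length=2
Longest run: 'b' with length 2

2


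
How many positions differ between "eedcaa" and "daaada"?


Comparing "eedcaa" and "daaada" position by position:
  Position 0: 'e' vs 'd' => DIFFER
  Position 1: 'e' vs 'a' => DIFFER
  Position 2: 'd' vs 'a' => DIFFER
  Position 3: 'c' vs 'a' => DIFFER
  Position 4: 'a' vs 'd' => DIFFER
  Position 5: 'a' vs 'a' => same
Positions that differ: 5

5


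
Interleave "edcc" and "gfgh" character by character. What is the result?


Interleaving "edcc" and "gfgh":
  Position 0: 'e' from first, 'g' from second => "eg"
  Position 1: 'd' from first, 'f' from second => "df"
  Position 2: 'c' from first, 'g' from second => "cg"
  Position 3: 'c' from first, 'h' from second => "ch"
Result: egdfcgch

egdfcgch


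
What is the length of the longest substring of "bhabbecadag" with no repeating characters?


Input: "bhabbecadag"
Sliding window (track last position of each char):
  Position 0 ('b'): window [0,0] length 1 -- new best
  Position 1 ('h'): window [0,1] length 2 -- new best
  Position 2 ('a'): window [0,2] length 3 -- new best
  Position 3 ('b'): repeat (last at 0), move window start to 1
  Position 3 ('b'): window [1,3] length 3
  Position 4 ('b'): repeat (last at 3), move window start to 4
  Position 4 ('b'): window [4,4] length 1
  Position 5 ('e'): window [4,5] length 2
  Position 6 ('c'): window [4,6] length 3
  Position 7 ('a'): window [4,7] length 4 -- new best
  Position 8 ('d'): window [4,8] length 5 -- new best
  Position 9 ('a'): repeat (last at 7), move window start to 8
  Position 9 ('a'): window [8,9] length 2
  Position 10 ('g'): window [8,10] length 3
Longest substring with no repeats: "becad" with length 5

5


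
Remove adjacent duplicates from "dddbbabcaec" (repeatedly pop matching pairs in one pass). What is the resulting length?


Input: dddbbabcaec
Stack-based adjacent duplicate removal:
  Read 'd': push. Stack: d
  Read 'd': matches stack top 'd' => pop. Stack: (empty)
  Read 'd': push. Stack: d
  Read 'b': push. Stack: db
  Read 'b': matches stack top 'b' => pop. Stack: d
  Read 'a': push. Stack: da
  Read 'b': push. Stack: dab
  Read 'c': push. Stack: dabc
  Read 'a': push. Stack: dabca
  Read 'e': push. Stack: dabcae
  Read 'c': push. Stack: dabcaec
Final stack: "dabcaec" (length 7)

7


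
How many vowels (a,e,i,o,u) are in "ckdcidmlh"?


Input: ckdcidmlh
Checking each character:
  'c' at position 0: consonant
  'k' at position 1: consonant
  'd' at position 2: consonant
  'c' at position 3: consonant
  'i' at position 4: vowel (running total: 1)
  'd' at position 5: consonant
  'm' at position 6: consonant
  'l' at position 7: consonant
  'h' at position 8: consonant
Total vowels: 1

1


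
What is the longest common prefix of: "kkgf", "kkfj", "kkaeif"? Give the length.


Words: kkgf, kkfj, kkaeif
  Position 0: all 'k' => match
  Position 1: all 'k' => match
  Position 2: ('g', 'f', 'a') => mismatch, stop
LCP = "kk" (length 2)

2


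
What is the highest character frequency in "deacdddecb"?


Input: deacdddecb
Character counts:
  'a': 1
  'b': 1
  'c': 2
  'd': 4
  'e': 2
Maximum frequency: 4

4


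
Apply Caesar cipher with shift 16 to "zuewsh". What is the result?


Caesar cipher: shift "zuewsh" by 16
  'z' (pos 25) + 16 = pos 15 = 'p'
  'u' (pos 20) + 16 = pos 10 = 'k'
  'e' (pos 4) + 16 = pos 20 = 'u'
  'w' (pos 22) + 16 = pos 12 = 'm'
  's' (pos 18) + 16 = pos 8 = 'i'
  'h' (pos 7) + 16 = pos 23 = 'x'
Result: pkumix

pkumix


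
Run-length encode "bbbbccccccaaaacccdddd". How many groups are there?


Input: bbbbccccccaaaacccdddd
Scanning for consecutive runs:
  Group 1: 'b' x 4 (positions 0-3)
  Group 2: 'c' x 6 (positions 4-9)
  Group 3: 'a' x 4 (positions 10-13)
  Group 4: 'c' x 3 (positions 14-16)
  Group 5: 'd' x 4 (positions 17-20)
Total groups: 5

5


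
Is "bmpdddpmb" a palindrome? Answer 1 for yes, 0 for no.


Input: bmpdddpmb
Reversed: bmpdddpmb
  Compare pos 0 ('b') with pos 8 ('b'): match
  Compare pos 1 ('m') with pos 7 ('m'): match
  Compare pos 2 ('p') with pos 6 ('p'): match
  Compare pos 3 ('d') with pos 5 ('d'): match
Result: palindrome

1


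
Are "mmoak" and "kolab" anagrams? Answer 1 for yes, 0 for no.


Strings: "mmoak", "kolab"
Sorted first:  akmmo
Sorted second: abklo
Differ at position 1: 'k' vs 'b' => not anagrams

0


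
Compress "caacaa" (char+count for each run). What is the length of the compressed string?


Input: caacaa
Runs:
  'c' x 1 => "c1"
  'a' x 2 => "a2"
  'c' x 1 => "c1"
  'a' x 2 => "a2"
Compressed: "c1a2c1a2"
Compressed length: 8

8


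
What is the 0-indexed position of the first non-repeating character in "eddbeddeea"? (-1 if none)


Input: eddbeddeea
Character frequencies:
  'a': 1
  'b': 1
  'd': 4
  'e': 4
Scanning left to right for freq == 1:
  Position 0 ('e'): freq=4, skip
  Position 1 ('d'): freq=4, skip
  Position 2 ('d'): freq=4, skip
  Position 3 ('b'): unique! => answer = 3

3


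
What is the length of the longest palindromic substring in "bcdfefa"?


Input: "bcdfefa"
Checking substrings for palindromes:
  [3:6] "fef" (len 3) => palindrome
Longest palindromic substring: "fef" with length 3

3


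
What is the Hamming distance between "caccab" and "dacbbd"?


Comparing "caccab" and "dacbbd" position by position:
  Position 0: 'c' vs 'd' => differ
  Position 1: 'a' vs 'a' => same
  Position 2: 'c' vs 'c' => same
  Position 3: 'c' vs 'b' => differ
  Position 4: 'a' vs 'b' => differ
  Position 5: 'b' vs 'd' => differ
Total differences (Hamming distance): 4

4


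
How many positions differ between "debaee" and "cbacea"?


Comparing "debaee" and "cbacea" position by position:
  Position 0: 'd' vs 'c' => DIFFER
  Position 1: 'e' vs 'b' => DIFFER
  Position 2: 'b' vs 'a' => DIFFER
  Position 3: 'a' vs 'c' => DIFFER
  Position 4: 'e' vs 'e' => same
  Position 5: 'e' vs 'a' => DIFFER
Positions that differ: 5

5


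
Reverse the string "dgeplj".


Input: dgeplj
Reading characters right to left:
  Position 5: 'j'
  Position 4: 'l'
  Position 3: 'p'
  Position 2: 'e'
  Position 1: 'g'
  Position 0: 'd'
Reversed: jlpegd

jlpegd


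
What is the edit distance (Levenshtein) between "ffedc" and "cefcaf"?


Computing edit distance: "ffedc" -> "cefcaf"
DP table:
           c    e    f    c    a    f
      0    1    2    3    4    5    6
  f   1    1    2    2    3    4    5
  f   2    2    2    2    3    4    4
  e   3    3    2    3    3    4    5
  d   4    4    3    3    4    4    5
  c   5    4    4    4    3    4    5
Edit distance = dp[5][6] = 5

5


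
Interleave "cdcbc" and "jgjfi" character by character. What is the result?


Interleaving "cdcbc" and "jgjfi":
  Position 0: 'c' from first, 'j' from second => "cj"
  Position 1: 'd' from first, 'g' from second => "dg"
  Position 2: 'c' from first, 'j' from second => "cj"
  Position 3: 'b' from first, 'f' from second => "bf"
  Position 4: 'c' from first, 'i' from second => "ci"
Result: cjdgcjbfci

cjdgcjbfci


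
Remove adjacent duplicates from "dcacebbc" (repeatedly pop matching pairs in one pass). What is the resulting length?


Input: dcacebbc
Stack-based adjacent duplicate removal:
  Read 'd': push. Stack: d
  Read 'c': push. Stack: dc
  Read 'a': push. Stack: dca
  Read 'c': push. Stack: dcac
  Read 'e': push. Stack: dcace
  Read 'b': push. Stack: dcaceb
  Read 'b': matches stack top 'b' => pop. Stack: dcace
  Read 'c': push. Stack: dcacec
Final stack: "dcacec" (length 6)

6


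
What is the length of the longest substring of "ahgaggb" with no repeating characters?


Input: "ahgaggb"
Sliding window (track last position of each char):
  Position 0 ('a'): window [0,0] length 1 -- new best
  Position 1 ('h'): window [0,1] length 2 -- new best
  Position 2 ('g'): window [0,2] length 3 -- new best
  Position 3 ('a'): repeat (last at 0), move window start to 1
  Position 3 ('a'): window [1,3] length 3
  Position 4 ('g'): repeat (last at 2), move window start to 3
  Position 4 ('g'): window [3,4] length 2
  Position 5 ('g'): repeat (last at 4), move window start to 5
  Position 5 ('g'): window [5,5] length 1
  Position 6 ('b'): window [5,6] length 2
Longest substring with no repeats: "ahg" with length 3

3


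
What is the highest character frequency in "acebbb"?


Input: acebbb
Character counts:
  'a': 1
  'b': 3
  'c': 1
  'e': 1
Maximum frequency: 3

3


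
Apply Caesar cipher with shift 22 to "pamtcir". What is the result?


Caesar cipher: shift "pamtcir" by 22
  'p' (pos 15) + 22 = pos 11 = 'l'
  'a' (pos 0) + 22 = pos 22 = 'w'
  'm' (pos 12) + 22 = pos 8 = 'i'
  't' (pos 19) + 22 = pos 15 = 'p'
  'c' (pos 2) + 22 = pos 24 = 'y'
  'i' (pos 8) + 22 = pos 4 = 'e'
  'r' (pos 17) + 22 = pos 13 = 'n'
Result: lwipyen

lwipyen


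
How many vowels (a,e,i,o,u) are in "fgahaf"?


Input: fgahaf
Checking each character:
  'f' at position 0: consonant
  'g' at position 1: consonant
  'a' at position 2: vowel (running total: 1)
  'h' at position 3: consonant
  'a' at position 4: vowel (running total: 2)
  'f' at position 5: consonant
Total vowels: 2

2


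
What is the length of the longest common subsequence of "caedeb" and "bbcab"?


LCS of "caedeb" and "bbcab"
DP table:
           b    b    c    a    b
      0    0    0    0    0    0
  c   0    0    0    1    1    1
  a   0    0    0    1    2    2
  e   0    0    0    1    2    2
  d   0    0    0    1    2    2
  e   0    0    0    1    2    2
  b   0    1    1    1    2    3
LCS length = dp[6][5] = 3

3


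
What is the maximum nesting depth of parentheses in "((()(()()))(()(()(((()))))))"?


Input: "((()(()()))(()(()(((()))))))"
Tracking depth:
  Position 0 '(': depth becomes 1
  Position 1 '(': depth becomes 2
  Position 2 '(': depth becomes 3
  Position 3 ')': depth becomes 2
  Position 4 '(': depth becomes 3
  Position 5 '(': depth becomes 4
  Position 6 ')': depth becomes 3
  Position 7 '(': depth becomes 4
  Position 8 ')': depth becomes 3
  Position 9 ')': depth becomes 2
  Position 10 ')': depth becomes 1
  Position 11 '(': depth becomes 2
  Position 12 '(': depth becomes 3
  Position 13 ')': depth becomes 2
  Position 14 '(': depth becomes 3
  Position 15 '(': depth becomes 4
  Position 16 ')': depth becomes 3
  Position 17 '(': depth becomes 4
  Position 18 '(': depth becomes 5
  Position 19 '(': depth becomes 6
  Position 20 '(': depth becomes 7
  Position 21 ')': depth becomes 6
  Position 22 ')': depth becomes 5
  Position 23 ')': depth becomes 4
  Position 24 ')': depth becomes 3
  Position 25 ')': depth becomes 2
  Position 26 ')': depth becomes 1
  Position 27 ')': depth becomes 0
Maximum depth reached: 7

7


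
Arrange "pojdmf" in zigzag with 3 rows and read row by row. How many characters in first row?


Zigzag "pojdmf" into 3 rows:
Placing characters:
  'p' => row 0
  'o' => row 1
  'j' => row 2
  'd' => row 1
  'm' => row 0
  'f' => row 1
Rows:
  Row 0: "pm"
  Row 1: "odf"
  Row 2: "j"
First row length: 2

2


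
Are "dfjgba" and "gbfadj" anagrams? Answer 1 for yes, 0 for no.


Strings: "dfjgba", "gbfadj"
Sorted first:  abdfgj
Sorted second: abdfgj
Sorted forms match => anagrams

1


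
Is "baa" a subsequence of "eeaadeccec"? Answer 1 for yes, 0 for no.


Check if "baa" is a subsequence of "eeaadeccec"
Greedy scan:
  Position 0 ('e'): no match needed
  Position 1 ('e'): no match needed
  Position 2 ('a'): no match needed
  Position 3 ('a'): no match needed
  Position 4 ('d'): no match needed
  Position 5 ('e'): no match needed
  Position 6 ('c'): no match needed
  Position 7 ('c'): no match needed
  Position 8 ('e'): no match needed
  Position 9 ('c'): no match needed
Only matched 0/3 characters => not a subsequence

0


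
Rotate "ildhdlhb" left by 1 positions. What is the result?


Input: "ildhdlhb", rotate left by 1
First 1 characters: "i"
Remaining characters: "ldhdlhb"
Concatenate remaining + first: "ldhdlhb" + "i" = "ldhdlhbi"

ldhdlhbi


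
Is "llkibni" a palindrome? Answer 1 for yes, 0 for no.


Input: llkibni
Reversed: inbikll
  Compare pos 0 ('l') with pos 6 ('i'): MISMATCH
  Compare pos 1 ('l') with pos 5 ('n'): MISMATCH
  Compare pos 2 ('k') with pos 4 ('b'): MISMATCH
Result: not a palindrome

0


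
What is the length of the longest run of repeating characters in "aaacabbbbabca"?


Input: "aaacabbbbabca"
Scanning for longest run:
  Position 1 ('a'): continues run of 'a', length=2
  Position 2 ('a'): continues run of 'a', length=3
  Position 3 ('c'): new char, reset run to 1
  Position 4 ('a'): new char, reset run to 1
  Position 5 ('b'): new char, reset run to 1
  Position 6 ('b'): continues run of 'b', length=2
  Position 7 ('b'): continues run of 'b', length=3
  Position 8 ('b'): continues run of 'b', length=4
  Position 9 ('a'): new char, reset run to 1
  Position 10 ('b'): new char, reset run to 1
  Position 11 ('c'): new char, reset run to 1
  Position 12 ('a'): new char, reset run to 1
Longest run: 'b' with length 4

4


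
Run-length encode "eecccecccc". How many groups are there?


Input: eecccecccc
Scanning for consecutive runs:
  Group 1: 'e' x 2 (positions 0-1)
  Group 2: 'c' x 3 (positions 2-4)
  Group 3: 'e' x 1 (positions 5-5)
  Group 4: 'c' x 4 (positions 6-9)
Total groups: 4

4


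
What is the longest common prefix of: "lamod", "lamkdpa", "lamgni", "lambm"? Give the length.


Words: lamod, lamkdpa, lamgni, lambm
  Position 0: all 'l' => match
  Position 1: all 'a' => match
  Position 2: all 'm' => match
  Position 3: ('o', 'k', 'g', 'b') => mismatch, stop
LCP = "lam" (length 3)

3


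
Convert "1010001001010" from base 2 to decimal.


Input: "1010001001010" in base 2
Positional expansion:
  Digit '1' (value 1) x 2^12 = 4096
  Digit '0' (value 0) x 2^11 = 0
  Digit '1' (value 1) x 2^10 = 1024
  Digit '0' (value 0) x 2^9 = 0
  Digit '0' (value 0) x 2^8 = 0
  Digit '0' (value 0) x 2^7 = 0
  Digit '1' (value 1) x 2^6 = 64
  Digit '0' (value 0) x 2^5 = 0
  Digit '0' (value 0) x 2^4 = 0
  Digit '1' (value 1) x 2^3 = 8
  Digit '0' (value 0) x 2^2 = 0
  Digit '1' (value 1) x 2^1 = 2
  Digit '0' (value 0) x 2^0 = 0
Sum = 5194

5194


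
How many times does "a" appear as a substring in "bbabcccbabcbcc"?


Searching for "a" in "bbabcccbabcbcc"
Scanning each position:
  Position 0: "b" => no
  Position 1: "b" => no
  Position 2: "a" => MATCH
  Position 3: "b" => no
  Position 4: "c" => no
  Position 5: "c" => no
  Position 6: "c" => no
  Position 7: "b" => no
  Position 8: "a" => MATCH
  Position 9: "b" => no
  Position 10: "c" => no
  Position 11: "b" => no
  Position 12: "c" => no
  Position 13: "c" => no
Total occurrences: 2

2


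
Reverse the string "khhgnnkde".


Input: khhgnnkde
Reading characters right to left:
  Position 8: 'e'
  Position 7: 'd'
  Position 6: 'k'
  Position 5: 'n'
  Position 4: 'n'
  Position 3: 'g'
  Position 2: 'h'
  Position 1: 'h'
  Position 0: 'k'
Reversed: edknnghhk

edknnghhk


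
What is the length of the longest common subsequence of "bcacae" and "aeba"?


LCS of "bcacae" and "aeba"
DP table:
           a    e    b    a
      0    0    0    0    0
  b   0    0    0    1    1
  c   0    0    0    1    1
  a   0    1    1    1    2
  c   0    1    1    1    2
  a   0    1    1    1    2
  e   0    1    2    2    2
LCS length = dp[6][4] = 2

2


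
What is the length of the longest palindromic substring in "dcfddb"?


Input: "dcfddb"
Checking substrings for palindromes:
  [3:5] "dd" (len 2) => palindrome
Longest palindromic substring: "dd" with length 2

2


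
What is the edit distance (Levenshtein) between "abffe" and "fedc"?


Computing edit distance: "abffe" -> "fedc"
DP table:
           f    e    d    c
      0    1    2    3    4
  a   1    1    2    3    4
  b   2    2    2    3    4
  f   3    2    3    3    4
  f   4    3    3    4    4
  e   5    4    3    4    5
Edit distance = dp[5][4] = 5

5


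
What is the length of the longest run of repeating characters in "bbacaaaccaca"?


Input: "bbacaaaccaca"
Scanning for longest run:
  Position 1 ('b'): continues run of 'b', length=2
  Position 2 ('a'): new char, reset run to 1
  Position 3 ('c'): new char, reset run to 1
  Position 4 ('a'): new char, reset run to 1
  Position 5 ('a'): continues run of 'a', length=2
  Position 6 ('a'): continues run of 'a', length=3
  Position 7 ('c'): new char, reset run to 1
  Position 8 ('c'): continues run of 'c', length=2
  Position 9 ('a'): new char, reset run to 1
  Position 10 ('c'): new char, reset run to 1
  Position 11 ('a'): new char, reset run to 1
Longest run: 'a' with length 3

3


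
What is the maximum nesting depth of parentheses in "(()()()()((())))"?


Input: "(()()()()((())))"
Tracking depth:
  Position 0 '(': depth becomes 1
  Position 1 '(': depth becomes 2
  Position 2 ')': depth becomes 1
  Position 3 '(': depth becomes 2
  Position 4 ')': depth becomes 1
  Position 5 '(': depth becomes 2
  Position 6 ')': depth becomes 1
  Position 7 '(': depth becomes 2
  Position 8 ')': depth becomes 1
  Position 9 '(': depth becomes 2
  Position 10 '(': depth becomes 3
  Position 11 '(': depth becomes 4
  Position 12 ')': depth becomes 3
  Position 13 ')': depth becomes 2
  Position 14 ')': depth becomes 1
  Position 15 ')': depth becomes 0
Maximum depth reached: 4

4


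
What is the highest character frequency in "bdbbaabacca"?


Input: bdbbaabacca
Character counts:
  'a': 4
  'b': 4
  'c': 2
  'd': 1
Maximum frequency: 4

4


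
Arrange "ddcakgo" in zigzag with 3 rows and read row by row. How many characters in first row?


Zigzag "ddcakgo" into 3 rows:
Placing characters:
  'd' => row 0
  'd' => row 1
  'c' => row 2
  'a' => row 1
  'k' => row 0
  'g' => row 1
  'o' => row 2
Rows:
  Row 0: "dk"
  Row 1: "dag"
  Row 2: "co"
First row length: 2

2


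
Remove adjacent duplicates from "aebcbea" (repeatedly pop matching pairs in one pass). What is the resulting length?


Input: aebcbea
Stack-based adjacent duplicate removal:
  Read 'a': push. Stack: a
  Read 'e': push. Stack: ae
  Read 'b': push. Stack: aeb
  Read 'c': push. Stack: aebc
  Read 'b': push. Stack: aebcb
  Read 'e': push. Stack: aebcbe
  Read 'a': push. Stack: aebcbea
Final stack: "aebcbea" (length 7)

7


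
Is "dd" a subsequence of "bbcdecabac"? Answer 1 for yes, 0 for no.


Check if "dd" is a subsequence of "bbcdecabac"
Greedy scan:
  Position 0 ('b'): no match needed
  Position 1 ('b'): no match needed
  Position 2 ('c'): no match needed
  Position 3 ('d'): matches sub[0] = 'd'
  Position 4 ('e'): no match needed
  Position 5 ('c'): no match needed
  Position 6 ('a'): no match needed
  Position 7 ('b'): no match needed
  Position 8 ('a'): no match needed
  Position 9 ('c'): no match needed
Only matched 1/2 characters => not a subsequence

0


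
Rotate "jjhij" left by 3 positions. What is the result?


Input: "jjhij", rotate left by 3
First 3 characters: "jjh"
Remaining characters: "ij"
Concatenate remaining + first: "ij" + "jjh" = "ijjjh"

ijjjh


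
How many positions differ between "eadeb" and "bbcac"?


Comparing "eadeb" and "bbcac" position by position:
  Position 0: 'e' vs 'b' => DIFFER
  Position 1: 'a' vs 'b' => DIFFER
  Position 2: 'd' vs 'c' => DIFFER
  Position 3: 'e' vs 'a' => DIFFER
  Position 4: 'b' vs 'c' => DIFFER
Positions that differ: 5

5


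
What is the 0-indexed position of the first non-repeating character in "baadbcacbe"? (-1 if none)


Input: baadbcacbe
Character frequencies:
  'a': 3
  'b': 3
  'c': 2
  'd': 1
  'e': 1
Scanning left to right for freq == 1:
  Position 0 ('b'): freq=3, skip
  Position 1 ('a'): freq=3, skip
  Position 2 ('a'): freq=3, skip
  Position 3 ('d'): unique! => answer = 3

3


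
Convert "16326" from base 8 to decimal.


Input: "16326" in base 8
Positional expansion:
  Digit '1' (value 1) x 8^4 = 4096
  Digit '6' (value 6) x 8^3 = 3072
  Digit '3' (value 3) x 8^2 = 192
  Digit '2' (value 2) x 8^1 = 16
  Digit '6' (value 6) x 8^0 = 6
Sum = 7382

7382


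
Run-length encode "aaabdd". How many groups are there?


Input: aaabdd
Scanning for consecutive runs:
  Group 1: 'a' x 3 (positions 0-2)
  Group 2: 'b' x 1 (positions 3-3)
  Group 3: 'd' x 2 (positions 4-5)
Total groups: 3

3


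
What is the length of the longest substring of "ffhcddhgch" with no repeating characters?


Input: "ffhcddhgch"
Sliding window (track last position of each char):
  Position 0 ('f'): window [0,0] length 1 -- new best
  Position 1 ('f'): repeat (last at 0), move window start to 1
  Position 1 ('f'): window [1,1] length 1
  Position 2 ('h'): window [1,2] length 2 -- new best
  Position 3 ('c'): window [1,3] length 3 -- new best
  Position 4 ('d'): window [1,4] length 4 -- new best
  Position 5 ('d'): repeat (last at 4), move window start to 5
  Position 5 ('d'): window [5,5] length 1
  Position 6 ('h'): window [5,6] length 2
  Position 7 ('g'): window [5,7] length 3
  Position 8 ('c'): window [5,8] length 4
  Position 9 ('h'): repeat (last at 6), move window start to 7
  Position 9 ('h'): window [7,9] length 3
Longest substring with no repeats: "fhcd" with length 4

4


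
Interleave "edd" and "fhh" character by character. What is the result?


Interleaving "edd" and "fhh":
  Position 0: 'e' from first, 'f' from second => "ef"
  Position 1: 'd' from first, 'h' from second => "dh"
  Position 2: 'd' from first, 'h' from second => "dh"
Result: efdhdh

efdhdh


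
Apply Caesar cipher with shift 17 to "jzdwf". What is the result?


Caesar cipher: shift "jzdwf" by 17
  'j' (pos 9) + 17 = pos 0 = 'a'
  'z' (pos 25) + 17 = pos 16 = 'q'
  'd' (pos 3) + 17 = pos 20 = 'u'
  'w' (pos 22) + 17 = pos 13 = 'n'
  'f' (pos 5) + 17 = pos 22 = 'w'
Result: aqunw

aqunw


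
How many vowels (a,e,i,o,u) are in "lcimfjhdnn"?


Input: lcimfjhdnn
Checking each character:
  'l' at position 0: consonant
  'c' at position 1: consonant
  'i' at position 2: vowel (running total: 1)
  'm' at position 3: consonant
  'f' at position 4: consonant
  'j' at position 5: consonant
  'h' at position 6: consonant
  'd' at position 7: consonant
  'n' at position 8: consonant
  'n' at position 9: consonant
Total vowels: 1

1


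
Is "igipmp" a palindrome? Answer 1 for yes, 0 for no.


Input: igipmp
Reversed: pmpigi
  Compare pos 0 ('i') with pos 5 ('p'): MISMATCH
  Compare pos 1 ('g') with pos 4 ('m'): MISMATCH
  Compare pos 2 ('i') with pos 3 ('p'): MISMATCH
Result: not a palindrome

0


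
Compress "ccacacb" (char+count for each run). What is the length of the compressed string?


Input: ccacacb
Runs:
  'c' x 2 => "c2"
  'a' x 1 => "a1"
  'c' x 1 => "c1"
  'a' x 1 => "a1"
  'c' x 1 => "c1"
  'b' x 1 => "b1"
Compressed: "c2a1c1a1c1b1"
Compressed length: 12

12


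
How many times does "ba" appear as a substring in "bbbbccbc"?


Searching for "ba" in "bbbbccbc"
Scanning each position:
  Position 0: "bb" => no
  Position 1: "bb" => no
  Position 2: "bb" => no
  Position 3: "bc" => no
  Position 4: "cc" => no
  Position 5: "cb" => no
  Position 6: "bc" => no
Total occurrences: 0

0


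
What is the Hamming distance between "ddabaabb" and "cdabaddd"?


Comparing "ddabaabb" and "cdabaddd" position by position:
  Position 0: 'd' vs 'c' => differ
  Position 1: 'd' vs 'd' => same
  Position 2: 'a' vs 'a' => same
  Position 3: 'b' vs 'b' => same
  Position 4: 'a' vs 'a' => same
  Position 5: 'a' vs 'd' => differ
  Position 6: 'b' vs 'd' => differ
  Position 7: 'b' vs 'd' => differ
Total differences (Hamming distance): 4

4


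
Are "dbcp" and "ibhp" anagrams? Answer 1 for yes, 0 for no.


Strings: "dbcp", "ibhp"
Sorted first:  bcdp
Sorted second: bhip
Differ at position 1: 'c' vs 'h' => not anagrams

0


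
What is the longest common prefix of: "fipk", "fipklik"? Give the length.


Words: fipk, fipklik
  Position 0: all 'f' => match
  Position 1: all 'i' => match
  Position 2: all 'p' => match
  Position 3: all 'k' => match
LCP = "fipk" (length 4)

4


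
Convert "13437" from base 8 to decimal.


Input: "13437" in base 8
Positional expansion:
  Digit '1' (value 1) x 8^4 = 4096
  Digit '3' (value 3) x 8^3 = 1536
  Digit '4' (value 4) x 8^2 = 256
  Digit '3' (value 3) x 8^1 = 24
  Digit '7' (value 7) x 8^0 = 7
Sum = 5919

5919


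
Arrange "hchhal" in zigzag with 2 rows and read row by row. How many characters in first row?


Zigzag "hchhal" into 2 rows:
Placing characters:
  'h' => row 0
  'c' => row 1
  'h' => row 0
  'h' => row 1
  'a' => row 0
  'l' => row 1
Rows:
  Row 0: "hha"
  Row 1: "chl"
First row length: 3

3


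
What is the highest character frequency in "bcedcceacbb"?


Input: bcedcceacbb
Character counts:
  'a': 1
  'b': 3
  'c': 4
  'd': 1
  'e': 2
Maximum frequency: 4

4


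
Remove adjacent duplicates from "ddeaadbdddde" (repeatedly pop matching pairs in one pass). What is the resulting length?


Input: ddeaadbdddde
Stack-based adjacent duplicate removal:
  Read 'd': push. Stack: d
  Read 'd': matches stack top 'd' => pop. Stack: (empty)
  Read 'e': push. Stack: e
  Read 'a': push. Stack: ea
  Read 'a': matches stack top 'a' => pop. Stack: e
  Read 'd': push. Stack: ed
  Read 'b': push. Stack: edb
  Read 'd': push. Stack: edbd
  Read 'd': matches stack top 'd' => pop. Stack: edb
  Read 'd': push. Stack: edbd
  Read 'd': matches stack top 'd' => pop. Stack: edb
  Read 'e': push. Stack: edbe
Final stack: "edbe" (length 4)

4


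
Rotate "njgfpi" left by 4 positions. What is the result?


Input: "njgfpi", rotate left by 4
First 4 characters: "njgf"
Remaining characters: "pi"
Concatenate remaining + first: "pi" + "njgf" = "pinjgf"

pinjgf


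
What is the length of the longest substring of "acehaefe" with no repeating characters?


Input: "acehaefe"
Sliding window (track last position of each char):
  Position 0 ('a'): window [0,0] length 1 -- new best
  Position 1 ('c'): window [0,1] length 2 -- new best
  Position 2 ('e'): window [0,2] length 3 -- new best
  Position 3 ('h'): window [0,3] length 4 -- new best
  Position 4 ('a'): repeat (last at 0), move window start to 1
  Position 4 ('a'): window [1,4] length 4
  Position 5 ('e'): repeat (last at 2), move window start to 3
  Position 5 ('e'): window [3,5] length 3
  Position 6 ('f'): window [3,6] length 4
  Position 7 ('e'): repeat (last at 5), move window start to 6
  Position 7 ('e'): window [6,7] length 2
Longest substring with no repeats: "aceh" with length 4

4


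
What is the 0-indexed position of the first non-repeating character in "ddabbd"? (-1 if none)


Input: ddabbd
Character frequencies:
  'a': 1
  'b': 2
  'd': 3
Scanning left to right for freq == 1:
  Position 0 ('d'): freq=3, skip
  Position 1 ('d'): freq=3, skip
  Position 2 ('a'): unique! => answer = 2

2


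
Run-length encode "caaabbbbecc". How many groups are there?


Input: caaabbbbecc
Scanning for consecutive runs:
  Group 1: 'c' x 1 (positions 0-0)
  Group 2: 'a' x 3 (positions 1-3)
  Group 3: 'b' x 4 (positions 4-7)
  Group 4: 'e' x 1 (positions 8-8)
  Group 5: 'c' x 2 (positions 9-10)
Total groups: 5

5


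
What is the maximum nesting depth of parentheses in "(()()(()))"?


Input: "(()()(()))"
Tracking depth:
  Position 0 '(': depth becomes 1
  Position 1 '(': depth becomes 2
  Position 2 ')': depth becomes 1
  Position 3 '(': depth becomes 2
  Position 4 ')': depth becomes 1
  Position 5 '(': depth becomes 2
  Position 6 '(': depth becomes 3
  Position 7 ')': depth becomes 2
  Position 8 ')': depth becomes 1
  Position 9 ')': depth becomes 0
Maximum depth reached: 3

3


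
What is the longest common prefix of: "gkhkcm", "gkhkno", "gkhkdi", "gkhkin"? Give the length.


Words: gkhkcm, gkhkno, gkhkdi, gkhkin
  Position 0: all 'g' => match
  Position 1: all 'k' => match
  Position 2: all 'h' => match
  Position 3: all 'k' => match
  Position 4: ('c', 'n', 'd', 'i') => mismatch, stop
LCP = "gkhk" (length 4)

4
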